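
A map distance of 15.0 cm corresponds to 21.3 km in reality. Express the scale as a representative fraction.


ground = 21.3 km = 2130000 cm; RF denominator = ground / map = 2130000 / 15.0 = 142000; RF = 1:142000

1:142000


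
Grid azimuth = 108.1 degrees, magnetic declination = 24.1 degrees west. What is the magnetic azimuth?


magnetic azimuth = grid azimuth - declination (east +ve)
mag_az = 108.1 - -24.1 = 132.2 degrees

132.2 degrees


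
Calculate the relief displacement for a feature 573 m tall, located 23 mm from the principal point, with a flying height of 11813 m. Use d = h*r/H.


d = h * r / H = 573 * 23 / 11813 = 1.12 mm

1.12 mm


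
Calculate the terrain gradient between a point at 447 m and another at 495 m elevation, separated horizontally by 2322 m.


gradient = (495 - 447) / 2322 = 48 / 2322 = 0.0207

0.0207


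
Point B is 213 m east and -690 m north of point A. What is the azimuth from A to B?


az = atan2(213, -690) = 162.8 deg
adjusted to 0-360: 162.8 degrees

162.8 degrees


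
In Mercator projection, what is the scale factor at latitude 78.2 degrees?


SF = 1 / cos(78.2) = 1 / 0.204496 = 4.89

4.89


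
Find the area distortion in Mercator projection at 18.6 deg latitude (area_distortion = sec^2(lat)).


area_distortion = 1/cos^2(18.6) = 1.113

1.113


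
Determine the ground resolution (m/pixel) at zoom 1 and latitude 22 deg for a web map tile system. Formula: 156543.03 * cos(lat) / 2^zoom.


res = 156543.03 * cos(22) / 2^1 = 156543.03 * 0.92718385 / 2 = 72572.08 m/pixel

72572.08 m/pixel


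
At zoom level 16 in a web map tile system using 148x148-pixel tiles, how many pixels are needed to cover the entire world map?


tiles per axis = 2^16 = 65536
total tiles = 65536^2 = 4294967296
pixels per axis = 65536 * 148 = 9699328
total pixels = 9699328^2 = 94076963651584

94076963651584 pixels


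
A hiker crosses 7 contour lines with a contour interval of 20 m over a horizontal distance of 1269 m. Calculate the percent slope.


elevation change = 7 * 20 = 140 m
slope = 140 / 1269 * 100 = 11.0%

11.0%


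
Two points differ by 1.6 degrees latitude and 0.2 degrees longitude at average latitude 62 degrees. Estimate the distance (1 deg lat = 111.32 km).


dlat_km = 1.6 * 111.32 = 178.112
dlon_km = 0.2 * 111.32 * cos(62) ≈ 10.452
dist = sqrt(178.112^2 + 10.452^2) ≈ 178.4 km

178.4 km


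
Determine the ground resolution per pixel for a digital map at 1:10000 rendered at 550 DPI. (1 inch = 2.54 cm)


pixel_cm = 2.54 / 550 ≈ 0.004618 cm
ground = pixel_cm * 10000 / 100 = 2.54 * 10000 / (550 * 100) = 25400 / 55000 ≈ 0.46 m

0.46 m


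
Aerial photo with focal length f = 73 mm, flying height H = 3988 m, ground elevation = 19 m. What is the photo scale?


scale = f / (H - h) = 73 mm / 3969 m = 73 / 3969000 = 1:54370

1:54370


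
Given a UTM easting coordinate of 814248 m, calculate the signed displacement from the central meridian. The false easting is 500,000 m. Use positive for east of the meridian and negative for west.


displacement = 814248 - 500000 = 314248 m

314248 m


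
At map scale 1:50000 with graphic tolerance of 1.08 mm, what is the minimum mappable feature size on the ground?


ground = 1.08 mm * 50000 / 1000 = 54.0 m

54.0 m


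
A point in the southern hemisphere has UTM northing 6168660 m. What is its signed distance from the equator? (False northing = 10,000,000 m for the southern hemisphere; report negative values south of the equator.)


For southern: actual = 6168660 - 10000000 = -3831340 m

-3831340 m


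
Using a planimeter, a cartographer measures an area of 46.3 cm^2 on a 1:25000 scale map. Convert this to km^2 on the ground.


ground_area = 46.3 * (25000/100)^2 = 2893750.0 m^2 = 2.89375 km^2 ≈ 2.894 km^2

2.894 km^2


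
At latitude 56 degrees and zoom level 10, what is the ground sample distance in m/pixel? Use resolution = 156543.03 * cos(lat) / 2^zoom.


res = 156543.03 * cos(56) / 2^10 = 156543.03 * 0.5591929 / 1024 = 85.49 m/pixel

85.49 m/pixel


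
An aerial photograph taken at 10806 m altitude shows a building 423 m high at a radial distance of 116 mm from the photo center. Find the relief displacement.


d = h * r / H = 423 * 116 / 10806 = 4.54 mm

4.54 mm


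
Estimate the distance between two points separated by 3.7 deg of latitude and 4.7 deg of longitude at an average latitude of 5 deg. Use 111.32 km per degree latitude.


dlat_km = 3.7 * 111.32 = 411.884
dlon_km = 4.7 * 111.32 * cos(5) ≈ 521.213
dist = sqrt(411.884^2 + 521.213^2) ≈ 664.3 km

664.3 km


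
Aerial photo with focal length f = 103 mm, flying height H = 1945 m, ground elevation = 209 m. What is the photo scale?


scale = f / (H - h) = 103 mm / 1736 m = 103 / 1736000 = 1:16854

1:16854


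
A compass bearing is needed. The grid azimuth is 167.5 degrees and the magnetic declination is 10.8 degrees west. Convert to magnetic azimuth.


magnetic azimuth = grid azimuth - declination (east +ve)
mag_az = 167.5 - -10.8 = 178.3 degrees

178.3 degrees


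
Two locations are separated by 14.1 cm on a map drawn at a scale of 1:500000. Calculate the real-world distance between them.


ground = 14.1 cm * 500000 / 100 = 70500.0 m = 70.5 km

70.5 km


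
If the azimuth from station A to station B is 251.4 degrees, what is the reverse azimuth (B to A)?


back azimuth = (251.4 + 180) mod 360 = 71.4 degrees

71.4 degrees


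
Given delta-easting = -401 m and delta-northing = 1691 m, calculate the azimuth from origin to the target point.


az = atan2(-401, 1691) = -13.3 deg
adjusted to 0-360: 346.7 degrees

346.7 degrees


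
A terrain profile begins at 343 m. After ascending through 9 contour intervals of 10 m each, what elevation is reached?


elevation = 343 + 9 * 10 = 433 m

433 m


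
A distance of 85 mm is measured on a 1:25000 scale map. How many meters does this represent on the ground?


ground = 85 mm * 25000 / 1000 = 2125.0 m

2125.0 m


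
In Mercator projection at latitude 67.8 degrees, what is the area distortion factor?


area_distortion = 1/cos^2(67.8) = 7.005

7.005


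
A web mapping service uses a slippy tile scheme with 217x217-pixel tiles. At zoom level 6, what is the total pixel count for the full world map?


tiles per axis = 2^6 = 64
total tiles = 64^2 = 4096
pixels per axis = 64 * 217 = 13888
total pixels = 13888^2 = 192876544

192876544 pixels


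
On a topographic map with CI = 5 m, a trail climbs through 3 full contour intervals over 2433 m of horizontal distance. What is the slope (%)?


elevation change = 3 * 5 = 15 m
slope = 15 / 2433 * 100 = 0.6%

0.6%


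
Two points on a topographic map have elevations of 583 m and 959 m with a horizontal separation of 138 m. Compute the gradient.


gradient = (959 - 583) / 138 = 376 / 138 = 2.7246

2.7246


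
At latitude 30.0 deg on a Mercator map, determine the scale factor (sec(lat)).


SF = 1 / cos(30.0) = 1 / 0.866025 = 1.155

1.155


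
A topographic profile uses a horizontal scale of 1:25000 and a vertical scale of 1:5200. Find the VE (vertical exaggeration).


VE = horizontal_scale / vertical_scale = 25000 / 5200 ≈ 4.8

4.8x


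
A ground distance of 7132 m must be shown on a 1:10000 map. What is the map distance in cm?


map_cm = 7132 * 100 / 10000 = 71.32 cm

71.32 cm


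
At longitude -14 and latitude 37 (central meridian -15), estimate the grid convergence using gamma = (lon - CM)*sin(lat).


gamma = (-14 - -15) * sin(37) = 1 * 0.601815 = 0.602 degrees

0.602 degrees


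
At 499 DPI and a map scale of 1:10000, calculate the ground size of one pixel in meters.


pixel_cm = 2.54 / 499 ≈ 0.00509 cm
ground = pixel_cm * 10000 / 100 = 2.54 * 10000 / (499 * 100) = 25400 / 49900 ≈ 0.51 m

0.51 m


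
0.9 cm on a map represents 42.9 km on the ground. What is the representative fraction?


ground = 42.9 km = 4290000 cm; RF denominator = ground / map = 4290000 / 0.9 ≈ 4766667; RF = 1:4766667

1:4766667


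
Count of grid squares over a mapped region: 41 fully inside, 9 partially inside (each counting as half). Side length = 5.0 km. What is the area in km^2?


effective squares = 41 + 9 * 0.5 = 45.5
area = 45.5 * 25.0 = 1137.5 km^2

1137.5 km^2


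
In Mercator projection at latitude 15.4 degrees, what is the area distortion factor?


area_distortion = 1/cos^2(15.4) = 1.076

1.076


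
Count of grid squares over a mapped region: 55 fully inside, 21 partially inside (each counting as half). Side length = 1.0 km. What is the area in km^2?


effective squares = 55 + 21 * 0.5 = 65.5
area = 65.5 * 1.0 = 65.5 km^2

65.5 km^2


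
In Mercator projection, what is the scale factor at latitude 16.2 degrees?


SF = 1 / cos(16.2) = 1 / 0.960294 = 1.041

1.041


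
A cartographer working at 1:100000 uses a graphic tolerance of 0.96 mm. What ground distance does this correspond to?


ground = 0.96 mm * 100000 / 1000 = 96.0 m

96.0 m


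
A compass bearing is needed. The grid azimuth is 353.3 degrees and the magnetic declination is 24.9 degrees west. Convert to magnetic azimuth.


magnetic azimuth = grid azimuth - declination (east +ve)
mag_az = 353.3 - -24.9 = 18.2 degrees

18.2 degrees


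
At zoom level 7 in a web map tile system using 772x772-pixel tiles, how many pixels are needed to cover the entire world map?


tiles per axis = 2^7 = 128
total tiles = 128^2 = 16384
pixels per axis = 128 * 772 = 98816
total pixels = 98816^2 = 9764601856

9764601856 pixels


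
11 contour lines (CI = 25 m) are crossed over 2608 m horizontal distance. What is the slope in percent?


elevation change = 11 * 25 = 275 m
slope = 275 / 2608 * 100 = 10.5%

10.5%


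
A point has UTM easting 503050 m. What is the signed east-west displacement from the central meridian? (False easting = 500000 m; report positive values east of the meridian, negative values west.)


displacement = 503050 - 500000 = 3050 m

3050 m


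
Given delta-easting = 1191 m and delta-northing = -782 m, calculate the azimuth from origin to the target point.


az = atan2(1191, -782) = 123.3 deg
adjusted to 0-360: 123.3 degrees

123.3 degrees


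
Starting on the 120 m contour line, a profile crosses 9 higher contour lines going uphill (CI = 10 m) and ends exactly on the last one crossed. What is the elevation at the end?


elevation = 120 + 9 * 10 = 210 m

210 m


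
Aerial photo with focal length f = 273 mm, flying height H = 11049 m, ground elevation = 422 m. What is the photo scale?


scale = f / (H - h) = 273 mm / 10627 m = 273 / 10627000 = 1:38927

1:38927


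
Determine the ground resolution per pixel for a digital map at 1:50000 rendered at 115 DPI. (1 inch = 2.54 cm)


pixel_cm = 2.54 / 115 ≈ 0.022087 cm
ground = pixel_cm * 50000 / 100 = 2.54 * 50000 / (115 * 100) = 127000 / 11500 ≈ 11.04 m

11.04 m


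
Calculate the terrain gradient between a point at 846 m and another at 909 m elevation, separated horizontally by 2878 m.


gradient = (909 - 846) / 2878 = 63 / 2878 = 0.0219

0.0219


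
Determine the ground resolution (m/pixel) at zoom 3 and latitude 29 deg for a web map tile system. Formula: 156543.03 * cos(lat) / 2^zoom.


res = 156543.03 * cos(29) / 2^3 = 156543.03 * 0.87461971 / 8 = 17114.45 m/pixel

17114.45 m/pixel


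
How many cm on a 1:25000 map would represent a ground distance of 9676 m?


map_cm = 9676 * 100 / 25000 = 38.704 cm ≈ 38.7 cm

38.7 cm


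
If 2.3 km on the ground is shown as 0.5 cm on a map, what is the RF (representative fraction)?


ground = 2.3 km = 230000 cm; RF denominator = ground / map = 230000 / 0.5 = 460000; RF = 1:460000

1:460000


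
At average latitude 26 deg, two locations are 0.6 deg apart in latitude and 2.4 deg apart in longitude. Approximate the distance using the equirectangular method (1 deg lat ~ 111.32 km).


dlat_km = 0.6 * 111.32 = 66.792
dlon_km = 2.4 * 111.32 * cos(26) ≈ 240.129
dist = sqrt(66.792^2 + 240.129^2) ≈ 249.2 km

249.2 km


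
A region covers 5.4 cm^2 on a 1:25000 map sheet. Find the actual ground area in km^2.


ground_area = 5.4 * (25000/100)^2 = 337500.0 m^2 = 0.3375 km^2 ≈ 0.338 km^2

0.338 km^2


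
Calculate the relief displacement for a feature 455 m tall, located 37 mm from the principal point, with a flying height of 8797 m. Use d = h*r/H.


d = h * r / H = 455 * 37 / 8797 = 1.91 mm

1.91 mm


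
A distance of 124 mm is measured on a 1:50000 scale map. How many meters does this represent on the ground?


ground = 124 mm * 50000 / 1000 = 6200.0 m

6200.0 m


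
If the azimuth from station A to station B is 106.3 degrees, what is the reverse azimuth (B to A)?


back azimuth = (106.3 + 180) mod 360 = 286.3 degrees

286.3 degrees


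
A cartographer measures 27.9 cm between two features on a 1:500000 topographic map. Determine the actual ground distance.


ground = 27.9 cm * 500000 / 100 = 139500.0 m = 139.5 km

139.5 km


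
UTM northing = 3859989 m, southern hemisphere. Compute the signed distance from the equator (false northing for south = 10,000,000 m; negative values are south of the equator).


For southern: actual = 3859989 - 10000000 = -6140011 m

-6140011 m


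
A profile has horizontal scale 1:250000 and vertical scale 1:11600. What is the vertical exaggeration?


VE = horizontal_scale / vertical_scale = 250000 / 11600 ≈ 21.6

21.6x


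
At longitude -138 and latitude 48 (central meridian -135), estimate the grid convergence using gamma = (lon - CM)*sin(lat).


gamma = (-138 - -135) * sin(48) = -3 * 0.743145 = -2.229 degrees

-2.229 degrees


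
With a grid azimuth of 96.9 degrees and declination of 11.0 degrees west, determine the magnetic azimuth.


magnetic azimuth = grid azimuth - declination (east +ve)
mag_az = 96.9 - -11.0 = 107.9 degrees

107.9 degrees


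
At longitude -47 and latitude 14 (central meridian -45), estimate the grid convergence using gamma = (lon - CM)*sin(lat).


gamma = (-47 - -45) * sin(14) = -2 * 0.241922 = -0.484 degrees

-0.484 degrees


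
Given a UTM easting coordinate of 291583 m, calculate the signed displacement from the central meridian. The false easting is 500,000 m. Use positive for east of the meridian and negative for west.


displacement = 291583 - 500000 = -208417 m

-208417 m


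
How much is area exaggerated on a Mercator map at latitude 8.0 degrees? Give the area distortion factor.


area_distortion = 1/cos^2(8.0) = 1.02

1.02


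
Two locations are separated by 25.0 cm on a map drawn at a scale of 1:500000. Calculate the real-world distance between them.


ground = 25.0 cm * 500000 / 100 = 125000.0 m = 125.0 km

125.0 km


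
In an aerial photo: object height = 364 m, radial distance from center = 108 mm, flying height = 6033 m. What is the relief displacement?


d = h * r / H = 364 * 108 / 6033 = 6.52 mm

6.52 mm


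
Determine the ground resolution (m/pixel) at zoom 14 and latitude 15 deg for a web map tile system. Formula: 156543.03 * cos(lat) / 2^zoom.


res = 156543.03 * cos(15) / 2^14 = 156543.03 * 0.96592583 / 16384 = 9.23 m/pixel

9.23 m/pixel


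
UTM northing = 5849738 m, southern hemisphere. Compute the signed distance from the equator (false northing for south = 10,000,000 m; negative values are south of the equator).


For southern: actual = 5849738 - 10000000 = -4150262 m

-4150262 m


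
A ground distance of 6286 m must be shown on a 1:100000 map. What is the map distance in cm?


map_cm = 6286 * 100 / 100000 = 6.286 cm ≈ 6.29 cm

6.29 cm


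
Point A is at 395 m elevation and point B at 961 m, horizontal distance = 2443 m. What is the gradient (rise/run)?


gradient = (961 - 395) / 2443 = 566 / 2443 = 0.2317

0.2317


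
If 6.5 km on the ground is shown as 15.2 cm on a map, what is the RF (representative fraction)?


ground = 6.5 km = 650000 cm; RF denominator = ground / map = 650000 / 15.2 ≈ 42763; RF = 1:42763

1:42763


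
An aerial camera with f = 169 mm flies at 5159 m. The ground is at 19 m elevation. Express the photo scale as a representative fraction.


scale = f / (H - h) = 169 mm / 5140 m = 169 / 5140000 = 1:30414

1:30414


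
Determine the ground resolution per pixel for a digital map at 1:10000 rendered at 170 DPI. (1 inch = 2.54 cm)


pixel_cm = 2.54 / 170 ≈ 0.014941 cm
ground = pixel_cm * 10000 / 100 = 2.54 * 10000 / (170 * 100) = 25400 / 17000 ≈ 1.49 m

1.49 m


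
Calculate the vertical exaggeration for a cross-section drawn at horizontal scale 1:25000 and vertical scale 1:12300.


VE = horizontal_scale / vertical_scale = 25000 / 12300 ≈ 2.0

2.0x


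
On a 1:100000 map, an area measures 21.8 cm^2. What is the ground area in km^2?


ground_area = 21.8 * (100000/100)^2 = 21800000.0 m^2 = 21.8 km^2

21.8 km^2


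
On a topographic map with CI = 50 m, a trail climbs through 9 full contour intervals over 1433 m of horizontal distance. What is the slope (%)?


elevation change = 9 * 50 = 450 m
slope = 450 / 1433 * 100 = 31.4%

31.4%


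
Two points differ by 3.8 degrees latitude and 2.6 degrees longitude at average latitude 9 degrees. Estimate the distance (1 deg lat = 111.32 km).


dlat_km = 3.8 * 111.32 = 423.016
dlon_km = 2.6 * 111.32 * cos(9) ≈ 285.869
dist = sqrt(423.016^2 + 285.869^2) ≈ 510.6 km

510.6 km


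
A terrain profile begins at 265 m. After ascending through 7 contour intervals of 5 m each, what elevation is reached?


elevation = 265 + 7 * 5 = 300 m

300 m


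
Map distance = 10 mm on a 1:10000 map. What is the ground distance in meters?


ground = 10 mm * 10000 / 1000 = 100.0 m

100.0 m


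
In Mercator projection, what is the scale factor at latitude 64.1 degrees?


SF = 1 / cos(64.1) = 1 / 0.436802 = 2.289

2.289


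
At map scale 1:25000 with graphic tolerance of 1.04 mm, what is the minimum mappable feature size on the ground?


ground = 1.04 mm * 25000 / 1000 = 26.0 m

26.0 m


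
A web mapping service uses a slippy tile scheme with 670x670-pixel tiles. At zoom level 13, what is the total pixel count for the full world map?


tiles per axis = 2^13 = 8192
total tiles = 8192^2 = 67108864
pixels per axis = 8192 * 670 = 5488640
total pixels = 5488640^2 = 30125169049600

30125169049600 pixels


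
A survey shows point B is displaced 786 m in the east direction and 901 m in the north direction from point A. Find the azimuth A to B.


az = atan2(786, 901) = 41.1 deg
adjusted to 0-360: 41.1 degrees

41.1 degrees


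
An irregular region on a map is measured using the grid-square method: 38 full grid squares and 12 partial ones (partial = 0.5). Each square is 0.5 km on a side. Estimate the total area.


effective squares = 38 + 12 * 0.5 = 44.0
area = 44.0 * 0.25 = 11.0 km^2

11.0 km^2


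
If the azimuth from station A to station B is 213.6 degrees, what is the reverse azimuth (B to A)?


back azimuth = (213.6 + 180) mod 360 = 33.6 degrees

33.6 degrees


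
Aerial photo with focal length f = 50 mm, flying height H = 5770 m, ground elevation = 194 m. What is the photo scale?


scale = f / (H - h) = 50 mm / 5576 m = 50 / 5576000 = 1:111520

1:111520


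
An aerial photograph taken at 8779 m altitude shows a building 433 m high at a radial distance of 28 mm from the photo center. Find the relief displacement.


d = h * r / H = 433 * 28 / 8779 = 1.38 mm

1.38 mm


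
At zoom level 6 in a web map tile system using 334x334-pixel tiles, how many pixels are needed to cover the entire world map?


tiles per axis = 2^6 = 64
total tiles = 64^2 = 4096
pixels per axis = 64 * 334 = 21376
total pixels = 21376^2 = 456933376

456933376 pixels


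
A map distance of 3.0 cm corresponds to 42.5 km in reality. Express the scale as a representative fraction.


ground = 42.5 km = 4250000 cm; RF denominator = ground / map = 4250000 / 3.0 ≈ 1416667; RF = 1:1416667

1:1416667


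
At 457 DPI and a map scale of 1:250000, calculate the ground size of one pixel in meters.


pixel_cm = 2.54 / 457 ≈ 0.005558 cm
ground = pixel_cm * 250000 / 100 = 2.54 * 250000 / (457 * 100) = 635000 / 45700 ≈ 13.89 m

13.89 m


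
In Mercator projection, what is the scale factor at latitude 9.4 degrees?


SF = 1 / cos(9.4) = 1 / 0.986572 = 1.014

1.014


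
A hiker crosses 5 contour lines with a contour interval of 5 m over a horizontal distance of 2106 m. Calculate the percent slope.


elevation change = 5 * 5 = 25 m
slope = 25 / 2106 * 100 = 1.2%

1.2%


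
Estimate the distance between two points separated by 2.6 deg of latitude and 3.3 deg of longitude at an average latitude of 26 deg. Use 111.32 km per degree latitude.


dlat_km = 2.6 * 111.32 = 289.432
dlon_km = 3.3 * 111.32 * cos(26) ≈ 330.177
dist = sqrt(289.432^2 + 330.177^2) ≈ 439.1 km

439.1 km


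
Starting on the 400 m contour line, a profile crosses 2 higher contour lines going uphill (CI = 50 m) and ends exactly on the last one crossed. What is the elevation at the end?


elevation = 400 + 2 * 50 = 500 m

500 m


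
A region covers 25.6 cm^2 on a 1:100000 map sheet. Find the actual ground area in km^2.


ground_area = 25.6 * (100000/100)^2 = 25600000.0 m^2 = 25.6 km^2

25.6 km^2


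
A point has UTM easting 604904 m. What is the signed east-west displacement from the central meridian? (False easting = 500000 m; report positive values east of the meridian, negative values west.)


displacement = 604904 - 500000 = 104904 m

104904 m


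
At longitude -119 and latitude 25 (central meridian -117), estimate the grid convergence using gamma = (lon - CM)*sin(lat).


gamma = (-119 - -117) * sin(25) = -2 * 0.422618 = -0.845 degrees

-0.845 degrees


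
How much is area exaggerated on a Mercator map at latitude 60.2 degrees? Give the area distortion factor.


area_distortion = 1/cos^2(60.2) = 4.049

4.049


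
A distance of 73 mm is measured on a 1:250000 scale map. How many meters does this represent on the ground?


ground = 73 mm * 250000 / 1000 = 18250.0 m

18250.0 m


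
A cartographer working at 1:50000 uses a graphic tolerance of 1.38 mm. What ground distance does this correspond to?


ground = 1.38 mm * 50000 / 1000 = 69.0 m

69.0 m


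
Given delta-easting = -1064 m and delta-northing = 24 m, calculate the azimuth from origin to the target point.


az = atan2(-1064, 24) = -88.7 deg
adjusted to 0-360: 271.3 degrees

271.3 degrees


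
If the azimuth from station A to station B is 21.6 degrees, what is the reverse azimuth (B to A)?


back azimuth = (21.6 + 180) mod 360 = 201.6 degrees

201.6 degrees


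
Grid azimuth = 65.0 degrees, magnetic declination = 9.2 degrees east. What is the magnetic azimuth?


magnetic azimuth = grid azimuth - declination (east +ve)
mag_az = 65.0 - 9.2 = 55.8 degrees

55.8 degrees


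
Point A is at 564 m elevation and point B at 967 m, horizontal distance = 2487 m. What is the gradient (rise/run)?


gradient = (967 - 564) / 2487 = 403 / 2487 = 0.162

0.162


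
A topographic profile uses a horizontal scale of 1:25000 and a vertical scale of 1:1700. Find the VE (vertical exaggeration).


VE = horizontal_scale / vertical_scale = 25000 / 1700 ≈ 14.7

14.7x


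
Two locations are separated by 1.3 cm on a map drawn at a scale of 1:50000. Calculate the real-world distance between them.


ground = 1.3 cm * 50000 / 100 = 650.0 m

650.0 m


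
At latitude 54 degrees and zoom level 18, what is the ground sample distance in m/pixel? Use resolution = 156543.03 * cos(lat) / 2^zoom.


res = 156543.03 * cos(54) / 2^18 = 156543.03 * 0.58778525 / 262144 = 0.35 m/pixel

0.35 m/pixel


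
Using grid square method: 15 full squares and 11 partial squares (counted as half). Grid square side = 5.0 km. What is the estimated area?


effective squares = 15 + 11 * 0.5 = 20.5
area = 20.5 * 25.0 = 512.5 km^2

512.5 km^2


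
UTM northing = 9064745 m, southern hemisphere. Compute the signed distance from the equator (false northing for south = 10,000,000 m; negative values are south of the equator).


For southern: actual = 9064745 - 10000000 = -935255 m

-935255 m


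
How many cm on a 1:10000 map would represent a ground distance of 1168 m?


map_cm = 1168 * 100 / 10000 = 11.68 cm

11.68 cm


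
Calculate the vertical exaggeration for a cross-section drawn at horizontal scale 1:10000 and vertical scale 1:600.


VE = horizontal_scale / vertical_scale = 10000 / 600 ≈ 16.7

16.7x


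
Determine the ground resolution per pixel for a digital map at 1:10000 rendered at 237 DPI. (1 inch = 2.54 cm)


pixel_cm = 2.54 / 237 ≈ 0.010717 cm
ground = pixel_cm * 10000 / 100 = 2.54 * 10000 / (237 * 100) = 25400 / 23700 ≈ 1.07 m

1.07 m


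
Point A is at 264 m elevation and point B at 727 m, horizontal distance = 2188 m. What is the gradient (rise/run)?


gradient = (727 - 264) / 2188 = 463 / 2188 = 0.2116

0.2116


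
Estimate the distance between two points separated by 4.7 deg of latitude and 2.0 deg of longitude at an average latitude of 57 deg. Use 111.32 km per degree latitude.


dlat_km = 4.7 * 111.32 = 523.204
dlon_km = 2.0 * 111.32 * cos(57) ≈ 121.258
dist = sqrt(523.204^2 + 121.258^2) ≈ 537.1 km

537.1 km


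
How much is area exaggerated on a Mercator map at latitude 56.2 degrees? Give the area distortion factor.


area_distortion = 1/cos^2(56.2) = 3.231

3.231


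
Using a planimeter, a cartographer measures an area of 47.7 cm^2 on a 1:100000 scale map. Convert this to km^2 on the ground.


ground_area = 47.7 * (100000/100)^2 = 47700000.0 m^2 = 47.7 km^2

47.7 km^2


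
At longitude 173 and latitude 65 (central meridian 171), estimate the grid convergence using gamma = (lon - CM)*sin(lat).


gamma = (173 - 171) * sin(65) = 2 * 0.906308 = 1.813 degrees

1.813 degrees


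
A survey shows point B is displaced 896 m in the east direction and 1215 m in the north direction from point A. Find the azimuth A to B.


az = atan2(896, 1215) = 36.4 deg
adjusted to 0-360: 36.4 degrees

36.4 degrees


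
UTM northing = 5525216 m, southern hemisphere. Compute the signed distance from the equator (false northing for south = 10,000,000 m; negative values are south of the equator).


For southern: actual = 5525216 - 10000000 = -4474784 m

-4474784 m


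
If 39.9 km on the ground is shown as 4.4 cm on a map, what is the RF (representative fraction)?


ground = 39.9 km = 3990000 cm; RF denominator = ground / map = 3990000 / 4.4 ≈ 906818; RF = 1:906818

1:906818


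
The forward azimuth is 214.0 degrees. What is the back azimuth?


back azimuth = (214.0 + 180) mod 360 = 34.0 degrees

34.0 degrees


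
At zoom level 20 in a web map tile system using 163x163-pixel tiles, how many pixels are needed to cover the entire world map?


tiles per axis = 2^20 = 1048576
total tiles = 1048576^2 = 1099511627776
pixels per axis = 1048576 * 163 = 170917888
total pixels = 170917888^2 = 29212924438380544

29212924438380544 pixels


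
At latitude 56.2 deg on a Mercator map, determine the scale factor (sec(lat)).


SF = 1 / cos(56.2) = 1 / 0.556296 = 1.798

1.798


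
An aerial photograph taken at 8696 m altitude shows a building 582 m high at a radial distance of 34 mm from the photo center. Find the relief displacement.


d = h * r / H = 582 * 34 / 8696 = 2.28 mm

2.28 mm


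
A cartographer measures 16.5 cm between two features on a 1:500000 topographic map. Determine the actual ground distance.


ground = 16.5 cm * 500000 / 100 = 82500.0 m = 82.5 km

82.5 km


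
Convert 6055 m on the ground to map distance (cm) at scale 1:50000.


map_cm = 6055 * 100 / 50000 = 12.11 cm

12.11 cm


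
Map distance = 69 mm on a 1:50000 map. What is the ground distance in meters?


ground = 69 mm * 50000 / 1000 = 3450.0 m

3450.0 m


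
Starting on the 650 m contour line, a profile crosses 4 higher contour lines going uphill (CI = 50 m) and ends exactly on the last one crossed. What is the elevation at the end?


elevation = 650 + 4 * 50 = 850 m

850 m


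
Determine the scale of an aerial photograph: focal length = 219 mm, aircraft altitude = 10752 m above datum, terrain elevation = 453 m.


scale = f / (H - h) = 219 mm / 10299 m = 219 / 10299000 = 1:47027

1:47027


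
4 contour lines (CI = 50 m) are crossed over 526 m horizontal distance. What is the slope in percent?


elevation change = 4 * 50 = 200 m
slope = 200 / 526 * 100 = 38.0%

38.0%


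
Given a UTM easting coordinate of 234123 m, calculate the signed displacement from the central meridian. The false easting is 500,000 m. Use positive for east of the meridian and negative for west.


displacement = 234123 - 500000 = -265877 m

-265877 m


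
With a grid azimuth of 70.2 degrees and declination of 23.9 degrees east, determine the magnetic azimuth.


magnetic azimuth = grid azimuth - declination (east +ve)
mag_az = 70.2 - 23.9 = 46.3 degrees

46.3 degrees


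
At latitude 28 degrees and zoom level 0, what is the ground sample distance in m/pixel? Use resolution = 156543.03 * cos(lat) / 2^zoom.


res = 156543.03 * cos(28) / 2^0 = 156543.03 * 0.88294759 / 1 = 138219.29 m/pixel

138219.29 m/pixel


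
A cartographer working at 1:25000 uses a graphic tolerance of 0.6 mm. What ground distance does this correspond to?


ground = 0.6 mm * 25000 / 1000 = 15.0 m

15.0 m


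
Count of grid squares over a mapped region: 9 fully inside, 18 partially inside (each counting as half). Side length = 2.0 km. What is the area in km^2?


effective squares = 9 + 18 * 0.5 = 18.0
area = 18.0 * 4.0 = 72.0 km^2

72.0 km^2


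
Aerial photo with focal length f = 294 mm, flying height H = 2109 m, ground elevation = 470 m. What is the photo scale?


scale = f / (H - h) = 294 mm / 1639 m = 294 / 1639000 = 1:5575

1:5575


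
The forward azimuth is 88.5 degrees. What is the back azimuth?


back azimuth = (88.5 + 180) mod 360 = 268.5 degrees

268.5 degrees


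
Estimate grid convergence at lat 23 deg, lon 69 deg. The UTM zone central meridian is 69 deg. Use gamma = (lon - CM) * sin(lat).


gamma = (69 - 69) * sin(23) = 0 * 0.390731 = 0.0 degrees

0.0 degrees


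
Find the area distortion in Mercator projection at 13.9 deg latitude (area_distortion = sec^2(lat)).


area_distortion = 1/cos^2(13.9) = 1.061

1.061


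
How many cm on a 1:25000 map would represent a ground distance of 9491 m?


map_cm = 9491 * 100 / 25000 = 37.964 cm ≈ 37.96 cm

37.96 cm


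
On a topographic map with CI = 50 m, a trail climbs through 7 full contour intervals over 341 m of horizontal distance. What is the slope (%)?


elevation change = 7 * 50 = 350 m
slope = 350 / 341 * 100 = 102.6%

102.6%


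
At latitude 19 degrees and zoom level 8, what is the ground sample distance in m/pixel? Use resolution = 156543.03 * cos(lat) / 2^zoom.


res = 156543.03 * cos(19) / 2^8 = 156543.03 * 0.94551858 / 256 = 578.18 m/pixel

578.18 m/pixel


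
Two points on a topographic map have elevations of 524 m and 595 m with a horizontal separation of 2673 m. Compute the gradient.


gradient = (595 - 524) / 2673 = 71 / 2673 = 0.0266

0.0266


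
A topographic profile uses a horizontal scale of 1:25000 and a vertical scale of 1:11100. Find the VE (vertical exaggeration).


VE = horizontal_scale / vertical_scale = 25000 / 11100 ≈ 2.3

2.3x


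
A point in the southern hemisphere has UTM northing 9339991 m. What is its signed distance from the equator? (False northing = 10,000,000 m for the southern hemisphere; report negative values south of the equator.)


For southern: actual = 9339991 - 10000000 = -660009 m

-660009 m


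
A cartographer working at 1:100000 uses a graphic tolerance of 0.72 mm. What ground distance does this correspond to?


ground = 0.72 mm * 100000 / 1000 = 72.0 m

72.0 m


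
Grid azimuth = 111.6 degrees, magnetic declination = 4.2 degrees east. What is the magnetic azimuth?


magnetic azimuth = grid azimuth - declination (east +ve)
mag_az = 111.6 - 4.2 = 107.4 degrees

107.4 degrees


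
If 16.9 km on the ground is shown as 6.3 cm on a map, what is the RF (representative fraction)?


ground = 16.9 km = 1690000 cm; RF denominator = ground / map = 1690000 / 6.3 ≈ 268254; RF = 1:268254

1:268254


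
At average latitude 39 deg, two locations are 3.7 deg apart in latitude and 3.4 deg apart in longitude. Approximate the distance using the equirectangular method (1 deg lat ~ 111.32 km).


dlat_km = 3.7 * 111.32 = 411.884
dlon_km = 3.4 * 111.32 * cos(39) ≈ 294.14
dist = sqrt(411.884^2 + 294.14^2) ≈ 506.1 km

506.1 km


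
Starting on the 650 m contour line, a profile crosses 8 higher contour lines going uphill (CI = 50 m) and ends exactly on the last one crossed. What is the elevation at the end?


elevation = 650 + 8 * 50 = 1050 m

1050 m


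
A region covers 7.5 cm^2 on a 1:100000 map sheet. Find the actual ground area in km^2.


ground_area = 7.5 * (100000/100)^2 = 7500000.0 m^2 = 7.5 km^2

7.5 km^2


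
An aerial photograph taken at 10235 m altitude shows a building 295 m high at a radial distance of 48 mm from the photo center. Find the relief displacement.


d = h * r / H = 295 * 48 / 10235 = 1.38 mm

1.38 mm


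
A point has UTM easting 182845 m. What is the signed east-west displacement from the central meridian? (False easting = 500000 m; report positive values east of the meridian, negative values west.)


displacement = 182845 - 500000 = -317155 m

-317155 m


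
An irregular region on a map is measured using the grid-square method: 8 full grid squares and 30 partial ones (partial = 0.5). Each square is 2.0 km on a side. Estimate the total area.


effective squares = 8 + 30 * 0.5 = 23.0
area = 23.0 * 4.0 = 92.0 km^2

92.0 km^2


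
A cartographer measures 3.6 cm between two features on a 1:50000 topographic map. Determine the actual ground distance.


ground = 3.6 cm * 50000 / 100 = 1800.0 m = 1.8 km

1.8 km


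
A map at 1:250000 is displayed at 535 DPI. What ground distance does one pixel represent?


pixel_cm = 2.54 / 535 ≈ 0.004748 cm
ground = pixel_cm * 250000 / 100 = 2.54 * 250000 / (535 * 100) = 635000 / 53500 ≈ 11.87 m

11.87 m


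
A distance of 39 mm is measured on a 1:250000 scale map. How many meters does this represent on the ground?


ground = 39 mm * 250000 / 1000 = 9750.0 m

9750.0 m


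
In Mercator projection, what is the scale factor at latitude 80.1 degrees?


SF = 1 / cos(80.1) = 1 / 0.171929 = 5.816

5.816


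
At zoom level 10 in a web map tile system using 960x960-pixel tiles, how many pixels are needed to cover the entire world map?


tiles per axis = 2^10 = 1024
total tiles = 1024^2 = 1048576
pixels per axis = 1024 * 960 = 983040
total pixels = 983040^2 = 966367641600

966367641600 pixels


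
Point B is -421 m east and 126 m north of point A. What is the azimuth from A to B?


az = atan2(-421, 126) = -73.3 deg
adjusted to 0-360: 286.7 degrees

286.7 degrees


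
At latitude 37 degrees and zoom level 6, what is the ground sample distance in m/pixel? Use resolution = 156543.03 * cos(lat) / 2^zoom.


res = 156543.03 * cos(37) / 2^6 = 156543.03 * 0.79863551 / 64 = 1953.45 m/pixel

1953.45 m/pixel


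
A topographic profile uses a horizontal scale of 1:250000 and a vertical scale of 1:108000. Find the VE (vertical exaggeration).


VE = horizontal_scale / vertical_scale = 250000 / 108000 ≈ 2.3

2.3x


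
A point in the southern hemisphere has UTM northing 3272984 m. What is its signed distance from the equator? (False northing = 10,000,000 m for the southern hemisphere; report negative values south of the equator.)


For southern: actual = 3272984 - 10000000 = -6727016 m

-6727016 m


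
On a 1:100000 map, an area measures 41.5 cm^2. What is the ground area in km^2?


ground_area = 41.5 * (100000/100)^2 = 41500000.0 m^2 = 41.5 km^2

41.5 km^2


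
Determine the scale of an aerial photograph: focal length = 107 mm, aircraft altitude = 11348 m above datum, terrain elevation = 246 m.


scale = f / (H - h) = 107 mm / 11102 m = 107 / 11102000 = 1:103757

1:103757


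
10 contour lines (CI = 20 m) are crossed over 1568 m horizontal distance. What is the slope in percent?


elevation change = 10 * 20 = 200 m
slope = 200 / 1568 * 100 = 12.8%

12.8%


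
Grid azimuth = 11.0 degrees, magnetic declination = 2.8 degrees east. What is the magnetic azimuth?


magnetic azimuth = grid azimuth - declination (east +ve)
mag_az = 11.0 - 2.8 = 8.2 degrees

8.2 degrees


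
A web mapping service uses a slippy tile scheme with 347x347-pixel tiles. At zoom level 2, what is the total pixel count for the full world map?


tiles per axis = 2^2 = 4
total tiles = 4^2 = 16
pixels per axis = 4 * 347 = 1388
total pixels = 1388^2 = 1926544

1926544 pixels


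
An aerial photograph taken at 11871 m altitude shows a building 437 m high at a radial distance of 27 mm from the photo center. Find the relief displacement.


d = h * r / H = 437 * 27 / 11871 = 0.99 mm

0.99 mm


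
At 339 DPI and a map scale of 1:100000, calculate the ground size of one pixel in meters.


pixel_cm = 2.54 / 339 ≈ 0.007493 cm
ground = pixel_cm * 100000 / 100 = 2.54 * 100000 / (339 * 100) = 254000 / 33900 ≈ 7.49 m

7.49 m


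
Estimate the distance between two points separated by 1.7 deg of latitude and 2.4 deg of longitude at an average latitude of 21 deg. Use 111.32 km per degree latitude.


dlat_km = 1.7 * 111.32 = 189.244
dlon_km = 2.4 * 111.32 * cos(21) ≈ 249.423
dist = sqrt(189.244^2 + 249.423^2) ≈ 313.1 km

313.1 km


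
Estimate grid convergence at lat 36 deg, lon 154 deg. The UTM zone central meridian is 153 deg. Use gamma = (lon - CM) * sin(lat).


gamma = (154 - 153) * sin(36) = 1 * 0.587785 = 0.588 degrees

0.588 degrees


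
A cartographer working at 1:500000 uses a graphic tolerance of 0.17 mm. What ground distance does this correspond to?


ground = 0.17 mm * 500000 / 1000 = 85.0 m

85.0 m


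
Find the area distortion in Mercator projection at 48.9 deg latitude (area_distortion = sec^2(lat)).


area_distortion = 1/cos^2(48.9) = 2.314

2.314


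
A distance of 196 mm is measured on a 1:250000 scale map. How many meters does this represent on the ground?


ground = 196 mm * 250000 / 1000 = 49000.0 m

49000.0 m


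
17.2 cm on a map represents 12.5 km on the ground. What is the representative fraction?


ground = 12.5 km = 1250000 cm; RF denominator = ground / map = 1250000 / 17.2 ≈ 72674; RF = 1:72674

1:72674


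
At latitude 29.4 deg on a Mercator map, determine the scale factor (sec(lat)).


SF = 1 / cos(29.4) = 1 / 0.871214 = 1.148

1.148


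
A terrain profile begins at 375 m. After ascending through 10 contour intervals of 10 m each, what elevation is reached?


elevation = 375 + 10 * 10 = 475 m

475 m


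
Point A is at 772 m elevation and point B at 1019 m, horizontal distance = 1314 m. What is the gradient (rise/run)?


gradient = (1019 - 772) / 1314 = 247 / 1314 = 0.188

0.188


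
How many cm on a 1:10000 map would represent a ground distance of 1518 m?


map_cm = 1518 * 100 / 10000 = 15.18 cm

15.18 cm


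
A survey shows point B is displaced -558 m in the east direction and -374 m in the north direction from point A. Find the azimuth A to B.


az = atan2(-558, -374) = -123.8 deg
adjusted to 0-360: 236.2 degrees

236.2 degrees


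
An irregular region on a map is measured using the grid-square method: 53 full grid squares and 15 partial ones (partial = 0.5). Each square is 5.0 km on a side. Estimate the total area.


effective squares = 53 + 15 * 0.5 = 60.5
area = 60.5 * 25.0 = 1512.5 km^2

1512.5 km^2
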